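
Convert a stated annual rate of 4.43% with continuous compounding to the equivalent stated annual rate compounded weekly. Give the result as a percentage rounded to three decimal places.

4.432%

EAR under continuous compounding: e^0.0443 − 1 = 0.045296.
Solve (1 + r/52)^52 = 1.045296: r/52 = 1.045296^(1/52) − 1 = 0.000852, so r = 0.044319 = 4.432%.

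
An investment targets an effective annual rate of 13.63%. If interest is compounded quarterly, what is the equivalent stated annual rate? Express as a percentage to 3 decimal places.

12.984%

(1 + r/4)^4 − 1 = 0.1363, so 1 + r/4 = 1.1363^(1/4).
r/4 = 0.032460, so r = 0.129840 = 12.984%.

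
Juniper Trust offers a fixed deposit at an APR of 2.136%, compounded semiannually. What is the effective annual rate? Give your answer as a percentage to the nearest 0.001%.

EAR = (1 + 0.02136/2)^2 − 1.
= (1 + 0.010680)^2 − 1 = 1.021474 − 1 = 2.147%.

2.147%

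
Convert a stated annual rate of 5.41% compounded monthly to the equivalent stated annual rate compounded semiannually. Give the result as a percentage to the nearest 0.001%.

5.471%

EAR = (1 + 0.0541/12)^12 − 1 = 0.055462.
Solve (1 + r/2)^2 = 1.055462: r/2 = 1.055462^(1/2) − 1 = 0.027357, so r = 0.054713 = 5.471%.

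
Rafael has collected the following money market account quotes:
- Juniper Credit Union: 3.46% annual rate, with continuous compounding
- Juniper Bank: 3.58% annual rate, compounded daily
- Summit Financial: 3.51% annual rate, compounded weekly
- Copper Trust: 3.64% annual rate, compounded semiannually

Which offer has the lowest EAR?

Juniper Credit Union

Juniper Credit Union: e^0.0346 − 1 = 3.521%
Juniper Bank: (1 + 0.0358/365)^365 − 1 = 3.645%
Summit Financial: (1 + 0.0351/52)^52 − 1 = 3.571%
Copper Trust: (1 + 0.0364/2)^2 − 1 = 3.673%
The lowest effective annual rate is Juniper Credit Union at 3.521%.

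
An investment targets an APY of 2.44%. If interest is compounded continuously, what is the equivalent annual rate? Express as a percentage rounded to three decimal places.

Continuous: nominal r satisfies e^r − 1 = 0.0244.
r = ln(1 + 0.0244) = ln(1.0244) = 0.024107 = 2.411%.

2.411%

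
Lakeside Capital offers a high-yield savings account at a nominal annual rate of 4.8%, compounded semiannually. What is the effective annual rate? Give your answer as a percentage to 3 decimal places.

EAR = (1 + 0.048/2)^2 − 1.
= 1.048576 − 1 = 4.858%.

4.858%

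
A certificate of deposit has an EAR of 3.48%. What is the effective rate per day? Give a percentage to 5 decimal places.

0.00937%

The per-day rate i satisfies (1 + i)^365 = 1 + 0.0348.
i = 1.0348^(1/365) − 1 = 0.0000937 = 0.00937%.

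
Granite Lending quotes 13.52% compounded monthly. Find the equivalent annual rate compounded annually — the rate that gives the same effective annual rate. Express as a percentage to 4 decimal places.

14.3901%

EAR = (1 + 0.1352/12)^12 − 1 = 0.143901.
Compounded annually, the equivalent nominal rate is the EAR itself: 14.3901%.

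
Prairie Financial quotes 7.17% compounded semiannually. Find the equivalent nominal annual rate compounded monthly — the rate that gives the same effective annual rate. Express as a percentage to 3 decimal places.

EAR = (1 + 0.0717/2)^2 − 1 = 0.072985.
Solve (1 + r/12)^12 = 1.072985: r/12 = 1.072985^(1/12) − 1 = 0.005888, so r = 0.070652 = 7.065%.

7.065%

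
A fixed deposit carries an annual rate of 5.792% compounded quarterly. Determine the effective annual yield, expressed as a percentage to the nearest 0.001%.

5.919%

EAR = (1 + 0.05792/4)^4 − 1.
= 1.059190 − 1 = 5.919%.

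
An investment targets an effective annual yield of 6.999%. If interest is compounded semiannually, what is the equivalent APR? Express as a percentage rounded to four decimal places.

6.8806%

(1 + r/2)^2 − 1 = 0.06999, so 1 + r/2 = 1.06999^(1/2).
r/2 = 0.034403, so r = 0.068806 = 6.8806%.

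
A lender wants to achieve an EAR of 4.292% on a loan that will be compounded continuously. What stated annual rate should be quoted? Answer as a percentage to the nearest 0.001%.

4.202%

Continuous: nominal r satisfies e^r − 1 = 0.04292.
r = ln(1 + 0.04292) = ln(1.04292) = 0.042024 = 4.202%.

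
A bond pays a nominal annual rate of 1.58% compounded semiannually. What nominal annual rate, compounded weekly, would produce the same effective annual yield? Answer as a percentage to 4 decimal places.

EAR = (1 + 0.0158/2)^2 − 1 = 0.015862.
Solve (1 + r/52)^52 = 1.015862: r/52 = 1.015862^(1/52) − 1 = 0.000303, so r = 0.015740 = 1.5740%.

1.5740%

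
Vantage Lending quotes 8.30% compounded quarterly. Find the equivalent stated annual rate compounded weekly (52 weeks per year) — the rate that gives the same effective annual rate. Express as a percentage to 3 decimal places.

EAR = (1 + 0.0830/4)^4 − 1 = 0.085619.
Solve (1 + r/52)^52 = 1.085619: r/52 = 1.085619^(1/52) − 1 = 0.001581, so r = 0.082216 = 8.222%.

8.222%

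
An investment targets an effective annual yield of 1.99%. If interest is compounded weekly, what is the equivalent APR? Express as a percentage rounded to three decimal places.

1.971%

(1 + r/52)^52 − 1 = 0.0199, so 1 + r/52 = 1.0199^(1/52).
r/52 = 0.000379, so r = 0.019708 = 1.971%.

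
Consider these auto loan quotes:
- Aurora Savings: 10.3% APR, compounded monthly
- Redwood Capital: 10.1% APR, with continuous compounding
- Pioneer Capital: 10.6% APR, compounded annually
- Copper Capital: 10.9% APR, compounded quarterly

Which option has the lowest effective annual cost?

Aurora Savings: (1 + 0.103/12)^12 − 1 = 10.800%
Redwood Capital: e^0.101 − 1 = 10.628%
Pioneer Capital: compounded annually, EAR = 10.600%
Copper Capital: (1 + 0.109/4)^4 − 1 = 11.354%
The lowest effective annual rate is Pioneer Capital at 10.600%.

Pioneer Capital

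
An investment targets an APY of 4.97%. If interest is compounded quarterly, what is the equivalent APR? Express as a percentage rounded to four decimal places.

(1 + r/4)^4 − 1 = 0.0497, so 1 + r/4 = 1.0497^(1/4).
r/4 = 0.012200, so r = 0.048800 = 4.8800%.

4.8800%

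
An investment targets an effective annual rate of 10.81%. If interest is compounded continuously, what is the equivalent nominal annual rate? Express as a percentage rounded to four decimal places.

Continuous: nominal r satisfies e^r − 1 = 0.1081.
r = ln(1 + 0.1081) = ln(1.1081) = 0.102647 = 10.2647%.

10.2647%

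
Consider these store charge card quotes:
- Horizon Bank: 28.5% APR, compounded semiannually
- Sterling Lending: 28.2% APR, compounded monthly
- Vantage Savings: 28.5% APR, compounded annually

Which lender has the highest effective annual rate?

Sterling Lending

Horizon Bank: (1 + 0.285/2)^2 − 1 = 30.531%
Sterling Lending: (1 + 0.282/12)^12 − 1 = 32.146%
Vantage Savings: compounded annually, EAR = 28.500%
The highest effective annual rate is Sterling Lending at 32.146%.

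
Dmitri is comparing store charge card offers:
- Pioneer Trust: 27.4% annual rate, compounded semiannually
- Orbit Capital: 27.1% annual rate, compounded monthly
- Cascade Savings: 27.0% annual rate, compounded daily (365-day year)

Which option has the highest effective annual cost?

Cascade Savings

Pioneer Trust: (1 + 0.274/2)^2 − 1 = 29.277%
Orbit Capital: (1 + 0.271/12)^12 − 1 = 30.733%
Cascade Savings: (1 + 0.270/365)^365 − 1 = 30.983%
The highest effective annual rate is Cascade Savings at 30.983%.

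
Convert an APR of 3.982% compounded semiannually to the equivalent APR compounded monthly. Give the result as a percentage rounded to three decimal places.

3.949%

EAR = (1 + 0.03982/2)^2 − 1 = 0.040216.
Solve (1 + r/12)^12 = 1.040216: r/12 = 1.040216^(1/12) − 1 = 0.003291, so r = 0.039494 = 3.949%.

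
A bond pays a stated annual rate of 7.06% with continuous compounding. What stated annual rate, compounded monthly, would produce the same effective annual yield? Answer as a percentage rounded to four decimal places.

7.0808%

EAR under continuous compounding: e^0.0706 − 1 = 0.073152.
Solve (1 + r/12)^12 = 1.073152: r/12 = 1.073152^(1/12) − 1 = 0.005901, so r = 0.070808 = 7.0808%.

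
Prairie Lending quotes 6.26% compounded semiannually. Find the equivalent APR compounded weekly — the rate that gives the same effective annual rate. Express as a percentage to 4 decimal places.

EAR = (1 + 0.0626/2)^2 − 1 = 0.063580.
Solve (1 + r/52)^52 = 1.063580: r/52 = 1.063580^(1/52) − 1 = 0.001186, so r = 0.061677 = 6.1677%.

6.1677%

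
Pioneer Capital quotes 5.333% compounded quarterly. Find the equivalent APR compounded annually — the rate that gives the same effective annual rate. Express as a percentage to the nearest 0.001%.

5.441%

EAR = (1 + 0.05333/4)^4 − 1 = 0.054406.
Compounded annually, the equivalent nominal rate is the EAR itself: 5.441%.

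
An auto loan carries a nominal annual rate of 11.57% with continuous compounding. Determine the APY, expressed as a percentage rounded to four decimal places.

With continuous compounding, EAR = e^0.1157 − 1.
e^0.1157 = 1.122659, so EAR = 0.122659 = 12.2659%.

12.2659%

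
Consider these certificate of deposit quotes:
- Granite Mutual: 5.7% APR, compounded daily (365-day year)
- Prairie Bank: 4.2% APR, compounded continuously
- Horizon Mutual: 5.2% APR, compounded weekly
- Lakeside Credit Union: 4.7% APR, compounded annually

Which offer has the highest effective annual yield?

Granite Mutual: (1 + 0.057/365)^365 − 1 = 5.865%
Prairie Bank: e^0.042 − 1 = 4.289%
Horizon Mutual: (1 + 0.052/52)^52 − 1 = 5.335%
Lakeside Credit Union: compounded annually, EAR = 4.700%
The highest effective annual rate is Granite Mutual at 5.865%.

Granite Mutual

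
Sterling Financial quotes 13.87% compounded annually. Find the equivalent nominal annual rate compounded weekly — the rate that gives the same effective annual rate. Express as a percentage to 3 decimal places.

13.005%

Compounded annually, EAR = nominal = 0.138700.
Solve (1 + r/52)^52 = 1.138700: r/52 = 1.138700^(1/52) − 1 = 0.002501, so r = 0.130050 = 13.005%.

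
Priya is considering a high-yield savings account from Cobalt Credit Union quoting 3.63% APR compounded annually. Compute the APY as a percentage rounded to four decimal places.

3.6300%

Annual compounding means the effective rate equals the nominal rate: 3.6300%.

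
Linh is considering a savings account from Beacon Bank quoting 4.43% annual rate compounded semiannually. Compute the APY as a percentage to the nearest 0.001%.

EAR = (1 + 0.0443/2)^2 − 1.
= (1 + 0.022150)^2 − 1 = 1.044791 − 1 = 4.479%.

4.479%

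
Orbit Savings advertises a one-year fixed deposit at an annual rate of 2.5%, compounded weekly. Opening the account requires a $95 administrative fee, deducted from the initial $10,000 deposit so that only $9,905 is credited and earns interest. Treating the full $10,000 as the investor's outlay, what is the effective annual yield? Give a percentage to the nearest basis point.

1.56%

Value after one year: 9,905 × (1 + 0.025/52)^52 = 9,905 × 1.025309 = $10,155.69.
Effective yield on the $10,000 outlay: 10,155.69 / 10,000 − 1 = 0.015569 = 1.56%.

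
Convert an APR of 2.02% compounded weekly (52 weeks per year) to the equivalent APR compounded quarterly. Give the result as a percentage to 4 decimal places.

2.0247%

EAR = (1 + 0.0202/52)^52 − 1 = 0.020401.
Solve (1 + r/4)^4 = 1.020401: r/4 = 1.020401^(1/4) − 1 = 0.005062, so r = 0.020247 = 2.0247%.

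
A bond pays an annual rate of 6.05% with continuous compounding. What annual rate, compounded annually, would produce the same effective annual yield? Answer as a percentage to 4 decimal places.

EAR under continuous compounding: e^0.0605 − 1 = 0.062368.
Compounded annually, the equivalent nominal rate is the EAR itself: 6.2368%.

6.2368%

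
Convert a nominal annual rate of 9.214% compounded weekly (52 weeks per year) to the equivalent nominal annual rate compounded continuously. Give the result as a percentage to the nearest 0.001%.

9.206%

EAR = (1 + 0.09214/52)^52 − 1 = 0.096429.
Equivalent continuous rate: r = ln(1 + 0.096429) = 0.092058 = 9.206%.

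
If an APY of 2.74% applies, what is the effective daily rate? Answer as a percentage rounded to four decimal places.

0.0074%

The per-day rate i satisfies (1 + i)^365 = 1 + 0.0274.
i = 1.0274^(1/365) − 1 = 0.0000741 = 0.0074%.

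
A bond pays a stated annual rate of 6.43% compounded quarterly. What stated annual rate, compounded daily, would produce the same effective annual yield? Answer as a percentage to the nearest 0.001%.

EAR = (1 + 0.0643/4)^4 − 1 = 0.065867.
Solve (1 + r/365)^365 = 1.065867: r/365 = 1.065867^(1/365) − 1 = 0.000175, so r = 0.063794 = 6.379%.

6.379%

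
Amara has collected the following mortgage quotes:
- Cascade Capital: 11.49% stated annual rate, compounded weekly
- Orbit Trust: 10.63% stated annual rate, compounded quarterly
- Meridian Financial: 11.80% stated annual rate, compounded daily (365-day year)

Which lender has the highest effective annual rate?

Cascade Capital: (1 + 0.1149/52)^52 − 1 = 12.162%
Orbit Trust: (1 + 0.1063/4)^4 − 1 = 11.061%
Meridian Financial: (1 + 0.1180/365)^365 − 1 = 12.522%
The highest effective annual rate is Meridian Financial at 12.522%.

Meridian Financial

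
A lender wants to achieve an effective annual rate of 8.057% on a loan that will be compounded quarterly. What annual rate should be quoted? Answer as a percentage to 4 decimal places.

(1 + r/4)^4 − 1 = 0.08057, so 1 + r/4 = 1.08057^(1/4).
r/4 = 0.019561, so r = 0.078244 = 7.8244%.

7.8244%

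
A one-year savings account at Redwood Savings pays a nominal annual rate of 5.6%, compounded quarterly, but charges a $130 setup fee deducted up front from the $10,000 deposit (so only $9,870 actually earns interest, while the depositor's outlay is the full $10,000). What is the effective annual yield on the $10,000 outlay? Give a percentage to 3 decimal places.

4.344%

Value after one year: 9,870 × (1 + 0.056/4)^4 = 9,870 × 1.057187 = $10,434.44.
Effective yield on the $10,000 outlay: 10,434.44 / 10,000 − 1 = 0.043444 = 4.344%.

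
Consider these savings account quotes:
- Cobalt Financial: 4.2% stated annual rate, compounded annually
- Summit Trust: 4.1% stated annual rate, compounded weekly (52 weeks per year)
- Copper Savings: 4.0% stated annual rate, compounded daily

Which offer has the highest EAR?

Cobalt Financial

Cobalt Financial: compounded annually, EAR = 4.200%
Summit Trust: (1 + 0.041/52)^52 − 1 = 4.184%
Copper Savings: (1 + 0.040/365)^365 − 1 = 4.081%
The highest effective annual rate is Cobalt Financial at 4.200%.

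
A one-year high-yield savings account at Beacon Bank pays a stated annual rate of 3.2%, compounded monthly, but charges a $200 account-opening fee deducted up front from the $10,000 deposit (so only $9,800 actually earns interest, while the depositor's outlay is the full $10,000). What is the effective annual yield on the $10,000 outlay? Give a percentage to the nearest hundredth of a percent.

1.18%

Value after one year: 9,800 × (1 + 0.032/12)^12 = 9,800 × 1.032474 = $10,118.24.
Effective yield on the $10,000 outlay: 10,118.24 / 10,000 − 1 = 0.011824 = 1.18%.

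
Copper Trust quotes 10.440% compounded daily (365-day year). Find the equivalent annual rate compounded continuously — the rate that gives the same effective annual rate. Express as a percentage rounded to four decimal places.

EAR = (1 + 0.10440/365)^365 − 1 = 0.110028.
Equivalent continuous rate: r = ln(1 + 0.110028) = 0.104385 = 10.4385%.

10.4385%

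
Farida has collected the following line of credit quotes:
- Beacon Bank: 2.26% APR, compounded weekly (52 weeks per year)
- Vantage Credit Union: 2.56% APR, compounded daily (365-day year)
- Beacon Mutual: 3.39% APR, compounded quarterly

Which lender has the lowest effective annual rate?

Beacon Bank

Beacon Bank: (1 + 0.0226/52)^52 − 1 = 2.285%
Vantage Credit Union: (1 + 0.0256/365)^365 − 1 = 2.593%
Beacon Mutual: (1 + 0.0339/4)^4 − 1 = 3.433%
The lowest effective annual rate is Beacon Bank at 2.285%.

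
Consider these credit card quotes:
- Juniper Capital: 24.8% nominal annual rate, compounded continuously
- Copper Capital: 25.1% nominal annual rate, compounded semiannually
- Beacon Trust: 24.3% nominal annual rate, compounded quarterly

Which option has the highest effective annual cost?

Juniper Capital

Juniper Capital: e^0.248 − 1 = 28.146%
Copper Capital: (1 + 0.251/2)^2 − 1 = 26.675%
Beacon Trust: (1 + 0.243/4)^4 − 1 = 26.605%
The highest effective annual rate is Juniper Capital at 28.146%.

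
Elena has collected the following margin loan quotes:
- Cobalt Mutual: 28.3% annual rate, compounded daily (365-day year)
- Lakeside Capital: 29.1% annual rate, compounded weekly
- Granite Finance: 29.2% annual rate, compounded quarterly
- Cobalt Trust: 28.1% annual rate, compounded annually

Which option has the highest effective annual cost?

Lakeside Capital

Cobalt Mutual: (1 + 0.283/365)^365 − 1 = 32.696%
Lakeside Capital: (1 + 0.291/52)^52 − 1 = 33.668%
Granite Finance: (1 + 0.292/4)^4 − 1 = 32.556%
Cobalt Trust: compounded annually, EAR = 28.100%
The highest effective annual rate is Lakeside Capital at 33.668%.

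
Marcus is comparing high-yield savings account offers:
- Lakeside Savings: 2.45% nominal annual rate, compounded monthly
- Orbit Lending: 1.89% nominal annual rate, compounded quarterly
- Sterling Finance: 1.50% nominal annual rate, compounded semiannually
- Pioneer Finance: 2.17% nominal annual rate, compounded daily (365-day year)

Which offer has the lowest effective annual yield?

Sterling Finance

Lakeside Savings: (1 + 0.0245/12)^12 − 1 = 2.478%
Orbit Lending: (1 + 0.0189/4)^4 − 1 = 1.903%
Sterling Finance: (1 + 0.0150/2)^2 − 1 = 1.506%
Pioneer Finance: (1 + 0.0217/365)^365 − 1 = 2.194%
The lowest effective annual rate is Sterling Finance at 1.506%.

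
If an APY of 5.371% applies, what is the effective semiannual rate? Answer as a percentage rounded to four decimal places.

2.6504%

The per-half-year rate i satisfies (1 + i)^2 = 1 + 0.05371.
i = 1.05371^(1/2) − 1 = 0.0265038 = 2.6504%.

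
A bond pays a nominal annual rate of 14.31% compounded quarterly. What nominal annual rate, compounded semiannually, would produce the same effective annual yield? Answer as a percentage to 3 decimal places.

14.566%

EAR = (1 + 0.1431/4)^4 − 1 = 0.150964.
Solve (1 + r/2)^2 = 1.150964: r/2 = 1.150964^(1/2) − 1 = 0.072830, so r = 0.145660 = 14.566%.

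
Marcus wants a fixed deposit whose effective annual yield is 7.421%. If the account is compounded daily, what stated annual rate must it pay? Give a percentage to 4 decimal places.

7.1593%

(1 + r/365)^365 − 1 = 0.07421, so 1 + r/365 = 1.07421^(1/365).
r/365 = 0.000196, so r = 0.071593 = 7.1593%.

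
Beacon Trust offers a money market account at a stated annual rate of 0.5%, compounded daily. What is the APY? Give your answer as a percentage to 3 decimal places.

EAR = (1 + 0.005/365)^365 − 1.
= (1 + 0.000014)^365 − 1 = 1.005012 − 1 = 0.501%.

0.501%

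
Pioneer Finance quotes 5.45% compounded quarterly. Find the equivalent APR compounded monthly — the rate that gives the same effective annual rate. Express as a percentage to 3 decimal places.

EAR = (1 + 0.0545/4)^4 − 1 = 0.055624.
Solve (1 + r/12)^12 = 1.055624: r/12 = 1.055624^(1/12) − 1 = 0.004521, so r = 0.054254 = 5.425%.

5.425%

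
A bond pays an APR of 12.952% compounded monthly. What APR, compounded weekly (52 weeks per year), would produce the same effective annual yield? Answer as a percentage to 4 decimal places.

12.8986%

EAR = (1 + 0.12952/12)^12 − 1 = 0.137492.
Solve (1 + r/52)^52 = 1.137492: r/52 = 1.137492^(1/52) − 1 = 0.002480, so r = 0.128986 = 12.8986%.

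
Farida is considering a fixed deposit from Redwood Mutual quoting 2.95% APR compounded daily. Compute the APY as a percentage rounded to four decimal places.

EAR = (1 + 0.0295/365)^365 − 1.
= 1.029938 − 1 = 2.9938%.

2.9938%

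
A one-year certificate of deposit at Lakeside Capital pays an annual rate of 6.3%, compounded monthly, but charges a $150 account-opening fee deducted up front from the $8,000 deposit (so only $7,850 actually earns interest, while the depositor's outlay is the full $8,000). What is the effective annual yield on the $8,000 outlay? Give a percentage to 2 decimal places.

Value after one year: 7,850 × (1 + 0.063/12)^12 = 7,850 × 1.064851 = $8,359.08.
Effective yield on the $8,000 outlay: 8,359.08 / 8,000 − 1 = 0.044885 = 4.49%.

4.49%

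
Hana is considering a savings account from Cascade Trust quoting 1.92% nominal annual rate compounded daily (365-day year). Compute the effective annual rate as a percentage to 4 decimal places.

1.9385%

EAR = (1 + 0.0192/365)^365 − 1.
= (1 + 0.000053)^365 − 1 = 1.019385 − 1 = 1.9385%.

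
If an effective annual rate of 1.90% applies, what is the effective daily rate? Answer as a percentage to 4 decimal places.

0.0052%

The per-day rate i satisfies (1 + i)^365 = 1 + 0.0190.
i = 1.0190^(1/365) − 1 = 0.0000516 = 0.0052%.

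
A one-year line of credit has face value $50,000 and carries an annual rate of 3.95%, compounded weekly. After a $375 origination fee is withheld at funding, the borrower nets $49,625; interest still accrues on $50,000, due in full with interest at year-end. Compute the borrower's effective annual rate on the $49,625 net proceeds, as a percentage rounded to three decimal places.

4.814%

Amount owed after one year: 50,000 × (1 + 0.0395/52)^52 = 50,000 × 1.040275 = $52,013.75.
Effective rate on net proceeds: 52,013.75 / 49,625 − 1 = 0.048136 = 4.814%.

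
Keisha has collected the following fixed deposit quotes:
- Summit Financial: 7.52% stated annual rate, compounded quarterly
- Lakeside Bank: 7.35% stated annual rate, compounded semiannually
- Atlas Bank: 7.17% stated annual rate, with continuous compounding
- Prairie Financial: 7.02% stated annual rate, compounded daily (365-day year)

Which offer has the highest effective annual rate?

Summit Financial: (1 + 0.0752/4)^4 − 1 = 7.735%
Lakeside Bank: (1 + 0.0735/2)^2 − 1 = 7.485%
Atlas Bank: e^0.0717 − 1 = 7.433%
Prairie Financial: (1 + 0.0702/365)^365 − 1 = 7.272%
The highest effective annual rate is Summit Financial at 7.735%.

Summit Financial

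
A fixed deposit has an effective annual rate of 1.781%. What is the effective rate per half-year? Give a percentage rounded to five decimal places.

0.88657%

The per-half-year rate i satisfies (1 + i)^2 = 1 + 0.01781.
i = 1.01781^(1/2) − 1 = 0.0088657 = 0.88657%.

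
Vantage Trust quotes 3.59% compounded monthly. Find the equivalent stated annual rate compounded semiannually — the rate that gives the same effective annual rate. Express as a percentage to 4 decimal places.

3.6170%

EAR = (1 + 0.0359/12)^12 − 1 = 0.036497.
Solve (1 + r/2)^2 = 1.036497: r/2 = 1.036497^(1/2) − 1 = 0.018085, so r = 0.036170 = 3.6170%.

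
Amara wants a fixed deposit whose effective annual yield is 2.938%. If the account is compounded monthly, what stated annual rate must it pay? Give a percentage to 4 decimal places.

2.8992%

(1 + r/12)^12 − 1 = 0.02938, so 1 + r/12 = 1.02938^(1/12).
r/12 = 0.002416, so r = 0.028992 = 2.8992%.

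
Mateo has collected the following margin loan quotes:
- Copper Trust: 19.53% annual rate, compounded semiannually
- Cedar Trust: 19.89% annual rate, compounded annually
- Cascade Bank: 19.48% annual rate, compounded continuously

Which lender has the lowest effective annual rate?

Copper Trust: (1 + 0.1953/2)^2 − 1 = 20.484%
Cedar Trust: compounded annually, EAR = 19.890%
Cascade Bank: e^0.1948 − 1 = 21.507%
The lowest effective annual rate is Cedar Trust at 19.890%.

Cedar Trust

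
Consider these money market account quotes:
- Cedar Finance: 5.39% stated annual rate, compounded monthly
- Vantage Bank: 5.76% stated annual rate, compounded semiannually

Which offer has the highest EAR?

Cedar Finance: (1 + 0.0539/12)^12 − 1 = 5.525%
Vantage Bank: (1 + 0.0576/2)^2 − 1 = 5.843%
The highest effective annual rate is Vantage Bank at 5.843%.

Vantage Bank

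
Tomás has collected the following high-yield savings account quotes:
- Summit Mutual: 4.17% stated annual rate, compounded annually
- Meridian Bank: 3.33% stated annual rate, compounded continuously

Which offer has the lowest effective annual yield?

Meridian Bank

Summit Mutual: compounded annually, EAR = 4.170%
Meridian Bank: e^0.0333 − 1 = 3.386%
The lowest effective annual rate is Meridian Bank at 3.386%.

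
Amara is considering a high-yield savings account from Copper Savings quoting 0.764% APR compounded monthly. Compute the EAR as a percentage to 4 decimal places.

EAR = (1 + 0.00764/12)^12 − 1.
= 1.007667 − 1 = 0.7667%.

0.7667%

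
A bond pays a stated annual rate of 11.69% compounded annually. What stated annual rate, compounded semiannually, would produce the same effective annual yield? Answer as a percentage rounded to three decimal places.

Compounded annually, EAR = nominal = 0.116900.
Solve (1 + r/2)^2 = 1.116900: r/2 = 1.116900^(1/2) − 1 = 0.056835, so r = 0.113670 = 11.367%.

11.367%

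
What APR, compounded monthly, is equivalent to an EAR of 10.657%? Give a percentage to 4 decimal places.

10.1694%

(1 + r/12)^12 − 1 = 0.10657, so 1 + r/12 = 1.10657^(1/12).
r/12 = 0.008474, so r = 0.101694 = 10.1694%.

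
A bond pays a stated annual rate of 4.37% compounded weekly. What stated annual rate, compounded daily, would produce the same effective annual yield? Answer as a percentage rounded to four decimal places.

EAR = (1 + 0.0437/52)^52 − 1 = 0.044650.
Solve (1 + r/365)^365 = 1.044650: r/365 = 1.044650^(1/365) − 1 = 0.000120, so r = 0.043684 = 4.3684%.

4.3684%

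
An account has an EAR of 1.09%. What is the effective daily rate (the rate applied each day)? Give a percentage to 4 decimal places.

0.0030%

The per-day rate i satisfies (1 + i)^365 = 1 + 0.0109.
i = 1.0109^(1/365) − 1 = 0.0000297 = 0.0030%.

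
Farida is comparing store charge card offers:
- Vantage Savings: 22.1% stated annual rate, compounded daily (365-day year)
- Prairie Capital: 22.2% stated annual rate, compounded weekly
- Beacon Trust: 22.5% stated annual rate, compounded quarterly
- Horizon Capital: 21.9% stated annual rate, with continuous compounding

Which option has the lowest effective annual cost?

Beacon Trust

Vantage Savings: (1 + 0.221/365)^365 − 1 = 24.724%
Prairie Capital: (1 + 0.222/52)^52 − 1 = 24.798%
Beacon Trust: (1 + 0.225/4)^4 − 1 = 24.471%
Horizon Capital: e^0.219 − 1 = 24.483%
The lowest effective annual rate is Beacon Trust at 24.471%.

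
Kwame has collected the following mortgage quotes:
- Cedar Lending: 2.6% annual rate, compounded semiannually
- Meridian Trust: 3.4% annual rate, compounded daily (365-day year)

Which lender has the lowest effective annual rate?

Cedar Lending

Cedar Lending: (1 + 0.026/2)^2 − 1 = 2.617%
Meridian Trust: (1 + 0.034/365)^365 − 1 = 3.458%
The lowest effective annual rate is Cedar Lending at 2.617%.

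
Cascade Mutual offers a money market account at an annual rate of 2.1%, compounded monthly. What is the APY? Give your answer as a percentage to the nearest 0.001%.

2.120%

EAR = (1 + 0.021/12)^12 − 1.
= 1.021203 − 1 = 2.120%.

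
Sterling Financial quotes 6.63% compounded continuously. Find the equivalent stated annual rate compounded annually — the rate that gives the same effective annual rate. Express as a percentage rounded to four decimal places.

6.8547%

EAR under continuous compounding: e^0.0663 − 1 = 0.068547.
Compounded annually, the equivalent nominal rate is the EAR itself: 6.8547%.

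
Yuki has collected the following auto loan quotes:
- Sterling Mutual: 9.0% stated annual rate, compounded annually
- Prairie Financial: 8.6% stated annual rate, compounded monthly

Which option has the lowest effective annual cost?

Prairie Financial

Sterling Mutual: compounded annually, EAR = 9.000%
Prairie Financial: (1 + 0.086/12)^12 − 1 = 8.947%
The lowest effective annual rate is Prairie Financial at 8.947%.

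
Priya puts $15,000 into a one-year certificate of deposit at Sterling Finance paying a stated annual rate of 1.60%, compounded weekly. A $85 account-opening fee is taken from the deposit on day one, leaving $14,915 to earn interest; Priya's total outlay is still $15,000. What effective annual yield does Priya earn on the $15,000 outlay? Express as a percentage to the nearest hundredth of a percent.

Value after one year: 14,915 × (1 + 0.0160/52)^52 = 14,915 × 1.016126 = $15,155.52.
Effective yield on the $15,000 outlay: 15,155.52 / 15,000 − 1 = 0.010368 = 1.04%.

1.04%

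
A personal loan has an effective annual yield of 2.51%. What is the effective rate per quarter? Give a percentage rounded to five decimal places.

The per-quarter rate i satisfies (1 + i)^4 = 1 + 0.0251.
i = 1.0251^(1/4) − 1 = 0.0062168 = 0.62168%.

0.62168%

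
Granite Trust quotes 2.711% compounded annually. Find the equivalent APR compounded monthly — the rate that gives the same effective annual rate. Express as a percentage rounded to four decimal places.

Compounded annually, EAR = nominal = 0.027110.
Solve (1 + r/12)^12 = 1.027110: r/12 = 1.027110^(1/12) − 1 = 0.002232, so r = 0.026779 = 2.6779%.

2.6779%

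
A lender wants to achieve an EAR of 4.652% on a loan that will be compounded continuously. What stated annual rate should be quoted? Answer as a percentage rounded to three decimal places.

4.547%

Continuous: nominal r satisfies e^r − 1 = 0.04652.
r = ln(1 + 0.04652) = ln(1.04652) = 0.045470 = 4.547%.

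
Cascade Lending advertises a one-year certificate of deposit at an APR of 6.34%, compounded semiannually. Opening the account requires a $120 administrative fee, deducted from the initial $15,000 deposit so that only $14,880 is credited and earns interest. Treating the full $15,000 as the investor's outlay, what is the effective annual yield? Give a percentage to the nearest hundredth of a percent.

5.59%

Value after one year: 14,880 × (1 + 0.0634/2)^2 = 14,880 × 1.064405 = $15,838.34.
Effective yield on the $15,000 outlay: 15,838.34 / 15,000 − 1 = 0.055890 = 5.59%.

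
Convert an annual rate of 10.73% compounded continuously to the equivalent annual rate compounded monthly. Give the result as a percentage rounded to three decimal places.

10.778%

EAR under continuous compounding: e^0.1073 − 1 = 0.113268.
Solve (1 + r/12)^12 = 1.113268: r/12 = 1.113268^(1/12) − 1 = 0.008982, so r = 0.107781 = 10.778%.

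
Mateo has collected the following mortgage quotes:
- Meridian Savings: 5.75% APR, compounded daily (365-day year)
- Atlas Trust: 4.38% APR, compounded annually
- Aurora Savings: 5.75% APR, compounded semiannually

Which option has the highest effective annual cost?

Meridian Savings: (1 + 0.0575/365)^365 − 1 = 5.918%
Atlas Trust: compounded annually, EAR = 4.380%
Aurora Savings: (1 + 0.0575/2)^2 − 1 = 5.833%
The highest effective annual rate is Meridian Savings at 5.918%.

Meridian Savings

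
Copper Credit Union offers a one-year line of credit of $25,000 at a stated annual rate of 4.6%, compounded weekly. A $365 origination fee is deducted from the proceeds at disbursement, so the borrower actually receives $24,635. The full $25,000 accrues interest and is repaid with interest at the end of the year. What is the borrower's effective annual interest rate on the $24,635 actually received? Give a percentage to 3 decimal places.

6.257%

Amount owed after one year: 25,000 × (1 + 0.046/52)^52 = 25,000 × 1.047053 = $26,176.33.
Effective rate on net proceeds: 26,176.33 / 24,635 − 1 = 0.062567 = 6.257%.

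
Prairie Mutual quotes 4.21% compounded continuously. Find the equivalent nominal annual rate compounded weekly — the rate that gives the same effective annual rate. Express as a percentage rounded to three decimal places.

EAR under continuous compounding: e^0.0421 − 1 = 0.042999.
Solve (1 + r/52)^52 = 1.042999: r/52 = 1.042999^(1/52) − 1 = 0.000810, so r = 0.042117 = 4.212%.

4.212%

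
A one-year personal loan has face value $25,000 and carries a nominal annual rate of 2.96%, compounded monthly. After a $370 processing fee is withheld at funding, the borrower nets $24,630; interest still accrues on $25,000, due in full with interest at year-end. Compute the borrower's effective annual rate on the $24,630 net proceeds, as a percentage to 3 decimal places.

4.548%

Amount owed after one year: 25,000 × (1 + 0.0296/12)^12 = 25,000 × 1.030005 = $25,750.12.
Effective rate on net proceeds: 25,750.12 / 24,630 − 1 = 0.045478 = 4.548%.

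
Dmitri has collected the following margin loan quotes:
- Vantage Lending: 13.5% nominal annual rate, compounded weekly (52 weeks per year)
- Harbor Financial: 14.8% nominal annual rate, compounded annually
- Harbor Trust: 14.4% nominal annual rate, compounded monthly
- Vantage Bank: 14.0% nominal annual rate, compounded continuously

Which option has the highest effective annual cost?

Vantage Lending: (1 + 0.135/52)^52 − 1 = 14.434%
Harbor Financial: compounded annually, EAR = 14.800%
Harbor Trust: (1 + 0.144/12)^12 − 1 = 15.389%
Vantage Bank: e^0.140 − 1 = 15.027%
The highest effective annual rate is Harbor Trust at 15.389%.

Harbor Trust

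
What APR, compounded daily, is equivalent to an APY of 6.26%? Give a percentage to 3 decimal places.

6.072%

(1 + r/365)^365 − 1 = 0.0626, so 1 + r/365 = 1.0626^(1/365).
r/365 = 0.000166, so r = 0.060724 = 6.072%.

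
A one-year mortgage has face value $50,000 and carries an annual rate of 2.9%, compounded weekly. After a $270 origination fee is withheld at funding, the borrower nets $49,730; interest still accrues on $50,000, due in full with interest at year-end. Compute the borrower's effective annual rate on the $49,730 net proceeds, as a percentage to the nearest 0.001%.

3.501%

Amount owed after one year: 50,000 × (1 + 0.029/52)^52 = 50,000 × 1.029416 = $51,470.81.
Effective rate on net proceeds: 51,470.81 / 49,730 − 1 = 0.035005 = 3.501%.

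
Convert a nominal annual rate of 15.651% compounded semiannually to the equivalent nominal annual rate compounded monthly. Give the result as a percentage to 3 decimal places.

15.164%

EAR = (1 + 0.15651/2)^2 − 1 = 0.162634.
Solve (1 + r/12)^12 = 1.162634: r/12 = 1.162634^(1/12) − 1 = 0.012637, so r = 0.151638 = 15.164%.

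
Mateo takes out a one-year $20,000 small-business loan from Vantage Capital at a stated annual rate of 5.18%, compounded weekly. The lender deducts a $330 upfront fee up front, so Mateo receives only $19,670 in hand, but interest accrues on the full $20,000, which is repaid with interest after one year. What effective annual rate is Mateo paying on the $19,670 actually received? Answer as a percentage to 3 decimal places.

Amount owed after one year: 20,000 × (1 + 0.0518/52)^52 = 20,000 × 1.053138 = $21,062.76.
Effective rate on net proceeds: 21,062.76 / 19,670 − 1 = 0.070806 = 7.081%.

7.081%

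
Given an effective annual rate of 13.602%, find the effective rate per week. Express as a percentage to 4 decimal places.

0.2456%

The per-week rate i satisfies (1 + i)^52 = 1 + 0.13602.
i = 1.13602^(1/52) − 1 = 0.0024555 = 0.2456%.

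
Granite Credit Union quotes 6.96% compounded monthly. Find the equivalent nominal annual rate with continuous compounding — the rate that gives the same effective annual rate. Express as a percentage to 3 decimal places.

EAR = (1 + 0.0696/12)^12 − 1 = 0.071864.
Equivalent continuous rate: r = ln(1 + 0.071864) = 0.069399 = 6.940%.

6.940%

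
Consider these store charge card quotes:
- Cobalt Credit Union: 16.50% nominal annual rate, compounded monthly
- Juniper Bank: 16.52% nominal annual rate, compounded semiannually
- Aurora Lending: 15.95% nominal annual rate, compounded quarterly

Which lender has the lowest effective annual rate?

Aurora Lending

Cobalt Credit Union: (1 + 0.1650/12)^12 − 1 = 17.807%
Juniper Bank: (1 + 0.1652/2)^2 − 1 = 17.202%
Aurora Lending: (1 + 0.1595/4)^4 − 1 = 16.930%
The lowest effective annual rate is Aurora Lending at 16.930%.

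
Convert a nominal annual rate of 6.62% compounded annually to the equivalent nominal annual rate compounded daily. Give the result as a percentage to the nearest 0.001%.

Compounded annually, EAR = nominal = 0.066200.
Solve (1 + r/365)^365 = 1.066200: r/365 = 1.066200^(1/365) − 1 = 0.000176, so r = 0.064107 = 6.411%.

6.411%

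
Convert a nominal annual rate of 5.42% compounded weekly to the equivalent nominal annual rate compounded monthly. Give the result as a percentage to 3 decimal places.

5.429%

EAR = (1 + 0.0542/52)^52 − 1 = 0.055666.
Solve (1 + r/12)^12 = 1.055666: r/12 = 1.055666^(1/12) − 1 = 0.004525, so r = 0.054294 = 5.429%.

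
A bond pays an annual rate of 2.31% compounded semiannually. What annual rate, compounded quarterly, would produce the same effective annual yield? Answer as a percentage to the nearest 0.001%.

2.303%

EAR = (1 + 0.0231/2)^2 − 1 = 0.023233.
Solve (1 + r/4)^4 = 1.023233: r/4 = 1.023233^(1/4) − 1 = 0.005758, so r = 0.023034 = 2.303%.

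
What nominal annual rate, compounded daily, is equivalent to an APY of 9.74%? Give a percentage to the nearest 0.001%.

(1 + r/365)^365 − 1 = 0.0974, so 1 + r/365 = 1.0974^(1/365).
r/365 = 0.000255, so r = 0.092956 = 9.296%.

9.296%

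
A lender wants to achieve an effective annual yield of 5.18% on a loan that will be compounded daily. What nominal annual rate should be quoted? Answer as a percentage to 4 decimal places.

(1 + r/365)^365 − 1 = 0.0518, so 1 + r/365 = 1.0518^(1/365).
r/365 = 0.000138, so r = 0.050506 = 5.0506%.

5.0506%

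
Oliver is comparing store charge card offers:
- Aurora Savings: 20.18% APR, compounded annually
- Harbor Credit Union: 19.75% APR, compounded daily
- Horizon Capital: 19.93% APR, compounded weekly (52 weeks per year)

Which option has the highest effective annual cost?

Aurora Savings: compounded annually, EAR = 20.180%
Harbor Credit Union: (1 + 0.1975/365)^365 − 1 = 21.829%
Horizon Capital: (1 + 0.1993/52)^52 − 1 = 22.008%
The highest effective annual rate is Horizon Capital at 22.008%.

Horizon Capital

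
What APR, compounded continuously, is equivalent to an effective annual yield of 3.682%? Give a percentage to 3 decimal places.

Continuous: nominal r satisfies e^r − 1 = 0.03682.
r = ln(1 + 0.03682) = ln(1.03682) = 0.036158 = 3.616%.

3.616%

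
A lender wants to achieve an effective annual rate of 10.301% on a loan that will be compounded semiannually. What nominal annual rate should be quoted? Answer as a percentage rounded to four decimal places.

(1 + r/2)^2 − 1 = 0.10301, so 1 + r/2 = 1.10301^(1/2).
r/2 = 0.050243, so r = 0.100486 = 10.0486%.

10.0486%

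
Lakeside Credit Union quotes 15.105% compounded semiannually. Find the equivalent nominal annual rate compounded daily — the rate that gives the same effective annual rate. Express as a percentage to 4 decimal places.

EAR = (1 + 0.15105/2)^2 − 1 = 0.156754.
Solve (1 + r/365)^365 = 1.156754: r/365 = 1.156754^(1/365) − 1 = 0.000399, so r = 0.145647 = 14.5647%.

14.5647%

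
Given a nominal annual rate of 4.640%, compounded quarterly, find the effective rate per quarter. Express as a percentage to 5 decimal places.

1.16000%

With a nominal annual rate compounded quarterly, the periodic rate is the nominal rate divided by 4.
i = 0.04640 / 4 = 0.0116000 = 1.16000%.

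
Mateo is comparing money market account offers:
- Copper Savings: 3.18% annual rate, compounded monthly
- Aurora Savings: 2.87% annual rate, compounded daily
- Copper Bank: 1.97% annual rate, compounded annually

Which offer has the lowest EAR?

Copper Bank

Copper Savings: (1 + 0.0318/12)^12 − 1 = 3.227%
Aurora Savings: (1 + 0.0287/365)^365 − 1 = 2.911%
Copper Bank: compounded annually, EAR = 1.970%
The lowest effective annual rate is Copper Bank at 1.970%.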